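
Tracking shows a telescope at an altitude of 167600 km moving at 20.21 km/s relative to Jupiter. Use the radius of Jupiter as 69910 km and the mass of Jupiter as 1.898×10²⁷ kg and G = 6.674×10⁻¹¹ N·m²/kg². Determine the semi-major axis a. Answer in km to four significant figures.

μ = GM = 6.674×10⁻¹¹ × 1.898×10²⁷ = 1.267×10¹⁷ m³/s².
r = 69910 + 167600 = 2.3751×10⁵ km = 2.375×10⁸ m.
Vis-viva rearranged: 1/a = 2/r − v²/μ = 8.421×10⁻⁹ − 3.224×10⁻⁹ = 5.196×10⁻⁹ m⁻¹.
a = 1.924×10⁸ m = 1.9245×10⁵ km.

a ≈ 1.924×10⁵ km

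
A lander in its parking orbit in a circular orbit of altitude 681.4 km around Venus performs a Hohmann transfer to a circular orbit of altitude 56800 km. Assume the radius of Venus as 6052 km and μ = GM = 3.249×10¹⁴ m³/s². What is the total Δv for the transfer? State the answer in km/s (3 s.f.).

r₁ = 6052 + 681.4 = 6733.4 km = 6.7334×10⁶ m.
r₂ = 6052 + 56800 = 62852 km = 6.2852×10⁷ m.
Transfer ellipse a_t = (r₁ + r₂)/2 = 3.479×10⁷ m.
At r₁: circular v_c1 = √(μ/r₁) = 6946 m/s; transfer-periapsis v_p = √[μ(2/r₁ − 1/a_t)] = 9336 m/s.
Δv₁ = v_p − v_c1 = 2390 m/s.
At r₂: circular v_c2 = √(μ/r₂) = 2274 m/s; transfer-apoapsis v_a = √[μ(2/r₂ − 1/a_t)] = 1000 m/s.
Δv₂ = v_c2 − v_a = 1273 m/s.
Total Δv = Δv₁ + Δv₂ = 3663 m/s = 3.663 km/s.

Δv_total ≈ 3.66 km/s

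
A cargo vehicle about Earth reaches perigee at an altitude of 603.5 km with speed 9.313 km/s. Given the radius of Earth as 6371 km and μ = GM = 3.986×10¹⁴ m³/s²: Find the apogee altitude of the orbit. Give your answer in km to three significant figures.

r_p = 6371 + 603.5 = 6974.5 km = 6.974×10⁶ m.
Specific energy ε = v²/2 − μ/r = -1.379×10⁷ J/kg, so a = −μ/(2ε) = 1.446×10⁷ m.
The apsides satisfy r_p + r_a = 2a, so the apogee radius is 2a − r_p = 2.194×10⁷ m = 21941 km.
Apogee altitude = 21941 − 6371 = 15570 km.

apogee altitude ≈ 15600 km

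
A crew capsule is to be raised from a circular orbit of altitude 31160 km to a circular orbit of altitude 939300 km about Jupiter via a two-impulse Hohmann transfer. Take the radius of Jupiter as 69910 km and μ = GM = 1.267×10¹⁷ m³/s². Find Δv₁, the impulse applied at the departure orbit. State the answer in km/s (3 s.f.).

Δv ≈ 12.3 km/s

r₁ = 69910 + 31160 = 101070 km = 1.0107×10⁸ m.
r₂ = 69910 + 939300 = 1009200 km = 1.0092×10⁹ m.
Transfer ellipse a_t = (r₁ + r₂)/2 = 5.551×10⁸ m.
At r₁: circular v_c1 = √(μ/r₁) = 35410 m/s; transfer-perijove v_p = √[μ(2/r₁ − 1/a_t)] = 47740 m/s.
Δv₁ = v_p − v_c1 = 12330 m/s.
= 12.33 km/s.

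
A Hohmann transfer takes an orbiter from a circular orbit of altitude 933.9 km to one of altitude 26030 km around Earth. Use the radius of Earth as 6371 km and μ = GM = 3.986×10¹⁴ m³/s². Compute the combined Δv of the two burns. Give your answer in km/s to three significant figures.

r₁ = 6371 + 933.9 = 7304.9 km = 7.3049×10⁶ m.
r₂ = 6371 + 26030 = 32401 km = 3.2401×10⁷ m.
Transfer ellipse a_t = (r₁ + r₂)/2 = 1.985×10⁷ m.
At r₁: circular v_c1 = √(μ/r₁) = 7387 m/s; transfer-perigee v_p = √[μ(2/r₁ − 1/a_t)] = 9437 m/s.
Δv₁ = v_p − v_c1 = 2050 m/s.
At r₂: circular v_c2 = √(μ/r₂) = 3507 m/s; transfer-apogee v_a = √[μ(2/r₂ − 1/a_t)] = 2128 m/s.
Δv₂ = v_c2 − v_a = 1380 m/s.
Total Δv = Δv₁ + Δv₂ = 3430 m/s = 3.430 km/s.

Δv_total ≈ 3.43 km/s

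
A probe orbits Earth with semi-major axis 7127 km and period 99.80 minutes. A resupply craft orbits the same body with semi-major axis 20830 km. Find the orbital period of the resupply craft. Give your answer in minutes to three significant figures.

Kepler's third law: T² ∝ a³, so T₂ = T₁ (a₂/a₁)^(3/2).
a₂/a₁ = 2.923, (a₂/a₁)^(3/2) = 4.997.
T₂ = 99.80 × 4.997 = 498.7 minutes.

T₂ ≈ 499 minutes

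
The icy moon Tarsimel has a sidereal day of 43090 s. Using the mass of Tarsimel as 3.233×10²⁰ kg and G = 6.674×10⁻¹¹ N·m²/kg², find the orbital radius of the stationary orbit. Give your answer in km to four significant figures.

μ = GM = 6.674×10⁻¹¹ × 3.233×10²⁰ = 2.158×10¹⁰ m³/s².
A synchronous orbit has period T, so by Kepler's third law a = (μT²/4π²)^(1/3).
μT²/4π² = 2.158×10¹⁰ × (4.309×10⁴)² / 39.48 = 1.015×10¹⁸ m³.
a = 1.005×10⁶ m = 1004.9 km.

r_sync ≈ 1005 km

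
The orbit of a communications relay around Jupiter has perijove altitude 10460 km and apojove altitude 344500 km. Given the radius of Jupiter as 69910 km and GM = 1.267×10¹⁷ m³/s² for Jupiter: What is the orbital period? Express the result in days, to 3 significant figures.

T ≈ 0.795 days

r_p = 69910 + 10460 = 80370 km = 8.0370×10⁷ m.
r_a = 69910 + 344500 = 414410 km = 4.1441×10⁸ m.
Semi-major axis a = (r_p + r_a)/2 = (80370 + 4.1441×10⁵)/2 = 2.4739×10⁵ km = 2.474×10⁸ m.
By Kepler's third law T = 2π√(a³/μ) = 2π × 1.093×10⁴ = 6.869×10⁴ s.
= 0.795 days.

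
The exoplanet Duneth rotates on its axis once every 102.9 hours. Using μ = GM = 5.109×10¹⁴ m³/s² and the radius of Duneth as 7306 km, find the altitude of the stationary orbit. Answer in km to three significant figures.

h_sync ≈ 1.14×10⁵ km

T = 102.9 hours = 3.704×10⁵ s.
A synchronous orbit has period T, so by Kepler's third law a = (μT²/4π²)^(1/3).
μT²/4π² = 5.109×10¹⁴ × (3.704×10⁵)² / 39.48 = 1.776×10²⁴ m³.
a = 1.211×10⁸ m = 1.2110×10⁵ km.
Altitude h = a − R = 1.2110×10⁵ − 7306 = 1.1379×10⁵ km.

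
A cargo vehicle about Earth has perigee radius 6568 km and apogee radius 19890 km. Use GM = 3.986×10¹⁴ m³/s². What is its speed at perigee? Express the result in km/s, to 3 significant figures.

v ≈ 9.55 km/s

Semi-major axis a = (r_p + r_a)/2 = 13229 km = 1.323×10⁷ m.
Vis-viva: v² = μ(2/r − 1/a) = 3.986×10¹⁴ × (3.045×10⁻⁷ − 7.559×10⁻⁸) = 9.125×10⁷ m²/s².
v = 9552 m/s = 9.552 km/s.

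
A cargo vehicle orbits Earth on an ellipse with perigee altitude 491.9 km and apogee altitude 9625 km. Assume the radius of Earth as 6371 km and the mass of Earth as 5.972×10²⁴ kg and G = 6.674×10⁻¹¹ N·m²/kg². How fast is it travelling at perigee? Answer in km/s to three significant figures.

μ = GM = 6.674×10⁻¹¹ × 5.972×10²⁴ = 3.986×10¹⁴ m³/s².
r_p = 6371 + 491.9 = 6862.9 km = 6.8629×10⁶ m.
r_a = 6371 + 9625 = 15996 km = 1.5996×10⁷ m.
Semi-major axis a = (r_p + r_a)/2 = 11429 km = 1.143×10⁷ m.
Vis-viva: v² = μ(2/r − 1/a) = 3.986×10¹⁴ × (2.914×10⁻⁷ − 8.749×10⁻⁸) = 8.128×10⁷ m²/s².
v = 9016 m/s = 9.016 km/s.

v ≈ 9.02 km/s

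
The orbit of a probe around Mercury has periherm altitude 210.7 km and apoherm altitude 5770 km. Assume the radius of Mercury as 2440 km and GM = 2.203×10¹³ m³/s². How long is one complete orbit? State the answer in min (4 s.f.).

T ≈ 282.3 min

r_p = 2440 + 210.7 = 2650.7 km = 2.6507×10⁶ m.
r_a = 2440 + 5770 = 8210.0 km = 8.2100×10⁶ m.
Semi-major axis a = (r_p + r_a)/2 = (2650.7 + 8210.0)/2 = 5430.4 km = 5.430×10⁶ m.
By Kepler's third law T = 2π√(a³/μ) = 2π × 2.696×10³ = 1.694×10⁴ s.
= 282.3 min.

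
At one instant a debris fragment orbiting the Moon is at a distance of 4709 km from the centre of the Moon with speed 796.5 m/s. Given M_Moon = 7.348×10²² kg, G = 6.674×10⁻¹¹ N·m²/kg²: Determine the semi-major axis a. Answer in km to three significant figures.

μ = GM = 6.674×10⁻¹¹ × 7.348×10²² = 4.904×10¹² m³/s².
r = 4.709×10⁶ m.
Specific orbital energy ε = v²/2 − μ/r = (796.5)²/2 − 4.904×10¹²/4.709×10⁶ = -7.242×10⁵ J/kg.
Since ε = −μ/(2a), a = −μ/(2ε) = 3.386×10⁶ m = 3385.8 km.

a ≈ 3390 km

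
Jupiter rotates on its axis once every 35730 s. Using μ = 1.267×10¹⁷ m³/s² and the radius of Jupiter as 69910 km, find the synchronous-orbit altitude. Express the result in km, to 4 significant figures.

h_sync ≈ 90110 km

A synchronous orbit has period T, so by Kepler's third law a = (μT²/4π²)^(1/3).
μT²/4π² = 1.267×10¹⁷ × (3.573×10⁴)² / 39.48 = 4.097×10²⁴ m³.
a = 1.600×10⁸ m = 1.6002×10⁵ km.
Altitude h = a − R = 1.6002×10⁵ − 69910 = 90105 km.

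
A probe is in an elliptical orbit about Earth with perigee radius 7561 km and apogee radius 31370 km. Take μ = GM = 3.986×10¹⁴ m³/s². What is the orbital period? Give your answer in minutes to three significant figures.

Semi-major axis a = (r_p + r_a)/2 = (7561.0 + 31370)/2 = 19466 km = 1.947×10⁷ m.
By Kepler's third law T = 2π√(a³/μ) = 2π × 4.302×10³ = 2.703×10⁴ s.
= 450.5 minutes.

T ≈ 450 minutes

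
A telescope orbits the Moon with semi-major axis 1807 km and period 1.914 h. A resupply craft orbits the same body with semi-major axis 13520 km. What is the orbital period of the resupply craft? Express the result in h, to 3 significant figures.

T₂ ≈ 39.2 h

Kepler's third law: T² ∝ a³, so T₂ = T₁ (a₂/a₁)^(3/2).
a₂/a₁ = 7.482, (a₂/a₁)^(3/2) = 20.47.
T₂ = 1.914 × 20.47 = 39.17 h.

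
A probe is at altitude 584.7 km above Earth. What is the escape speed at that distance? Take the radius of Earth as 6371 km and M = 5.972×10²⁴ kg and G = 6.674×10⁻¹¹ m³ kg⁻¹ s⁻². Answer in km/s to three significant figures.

v_esc ≈ 10.7 km/s

μ = GM = 6.674×10⁻¹¹ × 5.972×10²⁴ = 3.986×10¹⁴ m³/s².
r = 6371 + 584.7 = 6955.7 km = 6.9557×10⁶ m.
Escape speed v_esc = √(2μ/r) = √(2 × 3.986×10¹⁴ / 6.956×10⁶) = √(1.146×10⁸) = 10710 m/s.
= 10.71 km/s.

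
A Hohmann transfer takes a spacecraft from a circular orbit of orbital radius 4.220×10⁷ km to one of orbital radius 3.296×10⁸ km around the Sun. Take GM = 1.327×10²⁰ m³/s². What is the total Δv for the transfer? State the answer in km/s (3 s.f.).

r₁ = 4.220×10⁷ km = 4.220×10¹⁰ m.
r₂ = 3.296×10⁸ km = 3.296×10¹¹ m.
Transfer ellipse a_t = (r₁ + r₂)/2 = 1.859×10¹¹ m.
At r₁: circular v_c1 = √(μ/r₁) = 56080 m/s; transfer-perihelion v_p = √[μ(2/r₁ − 1/a_t)] = 74670 m/s.
Δv₁ = v_p − v_c1 = 18590 m/s.
At r₂: circular v_c2 = √(μ/r₂) = 20070 m/s; transfer-aphelion v_a = √[μ(2/r₂ − 1/a_t)] = 9560 m/s.
Δv₂ = v_c2 − v_a = 10510 m/s.
Total Δv = Δv₁ + Δv₂ = 29100 m/s = 29.10 km/s.

Δv_total ≈ 29.1 km/s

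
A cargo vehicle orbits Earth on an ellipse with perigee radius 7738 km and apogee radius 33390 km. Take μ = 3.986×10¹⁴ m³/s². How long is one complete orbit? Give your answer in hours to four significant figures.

T ≈ 8.152 hours

Semi-major axis a = (r_p + r_a)/2 = (7738.0 + 33390)/2 = 20564 km = 2.056×10⁷ m.
By Kepler's third law T = 2π√(a³/μ) = 2π × 4.671×10³ = 2.935×10⁴ s.
= 8.152 hours.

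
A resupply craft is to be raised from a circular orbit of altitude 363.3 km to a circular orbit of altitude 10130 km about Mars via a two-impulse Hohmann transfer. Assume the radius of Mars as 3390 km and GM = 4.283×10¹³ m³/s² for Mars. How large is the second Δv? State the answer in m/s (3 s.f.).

r₁ = 3390 + 363.3 = 3753.3 km = 3.7533×10⁶ m.
r₂ = 3390 + 10130 = 13520 km = 1.3520×10⁷ m.
Transfer ellipse a_t = (r₁ + r₂)/2 = 8.637×10⁶ m.
At r₁: circular v_c1 = √(μ/r₁) = 3378 m/s; transfer-periapsis v_p = √[μ(2/r₁ − 1/a_t)] = 4227 m/s.
At r₂: circular v_c2 = √(μ/r₂) = 1780 m/s; transfer-apoapsis v_a = √[μ(2/r₂ − 1/a_t)] = 1173 m/s.
Δv₂ = v_c2 − v_a = 606.5 m/s.

Δv ≈ 607 m/s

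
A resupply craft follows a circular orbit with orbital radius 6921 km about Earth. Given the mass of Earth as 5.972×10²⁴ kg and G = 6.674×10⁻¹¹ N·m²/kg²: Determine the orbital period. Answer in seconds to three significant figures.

μ = GM = 6.674×10⁻¹¹ × 5.972×10²⁴ = 3.986×10¹⁴ m³/s².
r = 6921 km = 6.921×10⁶ m.
Kepler's third law: T = 2π√(r³/μ) = 2π√((6.921×10⁶)³ / 3.986×10¹⁴).
r³/μ = 8.318×10⁵ s², so T = 2π × 9.120×10² = 5.730×10³ s.

T ≈ 5730 seconds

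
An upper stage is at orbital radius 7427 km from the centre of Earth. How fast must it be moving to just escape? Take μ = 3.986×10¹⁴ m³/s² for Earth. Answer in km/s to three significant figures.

r = 7427 km = 7.427×10⁶ m.
Escape speed v_esc = √(2μ/r) = √(2 × 3.986×10¹⁴ / 7.427×10⁶) = √(1.073×10⁸) = 10360 m/s.
= 10.36 km/s.

v_esc ≈ 10.4 km/s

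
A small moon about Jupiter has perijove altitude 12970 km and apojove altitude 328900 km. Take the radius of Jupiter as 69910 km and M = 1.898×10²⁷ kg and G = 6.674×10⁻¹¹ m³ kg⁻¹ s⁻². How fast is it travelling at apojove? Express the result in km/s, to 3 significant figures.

μ = GM = 6.674×10⁻¹¹ × 1.898×10²⁷ = 1.267×10¹⁷ m³/s².
r_p = 69910 + 12970 = 82880 km = 8.2880×10⁷ m.
r_a = 69910 + 328900 = 398810 km = 3.9881×10⁸ m.
Semi-major axis a = (r_p + r_a)/2 = 2.4084×10⁵ km = 2.408×10⁸ m.
Vis-viva: v² = μ(2/r − 1/a) = 1.267×10¹⁷ × (5.015×10⁻⁹ − 4.152×10⁻⁹) = 1.093×10⁸ m²/s².
v = 10450 m/s = 10.45 km/s.

v ≈ 10.5 km/s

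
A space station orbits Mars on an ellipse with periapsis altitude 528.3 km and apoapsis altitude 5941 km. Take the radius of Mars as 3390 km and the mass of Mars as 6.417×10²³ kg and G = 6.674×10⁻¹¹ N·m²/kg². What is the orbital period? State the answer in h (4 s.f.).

T ≈ 4.547 h

μ = GM = 6.674×10⁻¹¹ × 6.417×10²³ = 4.283×10¹³ m³/s².
r_p = 3390 + 528.3 = 3918.3 km = 3.9183×10⁶ m.
r_a = 3390 + 5941 = 9331.0 km = 9.3310×10⁶ m.
Semi-major axis a = (r_p + r_a)/2 = (3918.3 + 9331.0)/2 = 6624.6 km = 6.625×10⁶ m.
By Kepler's third law T = 2π√(a³/μ) = 2π × 2.605×10³ = 1.637×10⁴ s.
= 4.547 h.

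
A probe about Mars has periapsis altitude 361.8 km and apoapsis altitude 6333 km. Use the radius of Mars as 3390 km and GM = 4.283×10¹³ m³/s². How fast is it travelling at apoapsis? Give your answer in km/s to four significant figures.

v ≈ 1.566 km/s

r_p = 3390 + 361.8 = 3751.8 km = 3.7518×10⁶ m.
r_a = 3390 + 6333 = 9723.0 km = 9.7230×10⁶ m.
Semi-major axis a = (r_p + r_a)/2 = 6737.4 km = 6.737×10⁶ m.
Vis-viva: v² = μ(2/r − 1/a) = 4.283×10¹³ × (2.057×10⁻⁷ − 1.484×10⁻⁷) = 2.453×10⁶ m²/s².
v = 1566 m/s = 1.566 km/s.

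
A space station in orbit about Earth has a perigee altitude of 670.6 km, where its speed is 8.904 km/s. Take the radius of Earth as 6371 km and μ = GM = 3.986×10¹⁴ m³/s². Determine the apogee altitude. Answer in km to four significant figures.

apogee altitude ≈ 10080 km

r_p = 6371 + 670.6 = 7041.6 km = 7.042×10⁶ m.
Specific energy ε = v²/2 − μ/r = -1.697×10⁷ J/kg, so a = −μ/(2ε) = 1.175×10⁷ m.
The apsides satisfy r_p + r_a = 2a, so the apogee radius is 2a − r_p = 1.645×10⁷ m = 16453 km.
Apogee altitude = 16453 − 6371 = 10082 km.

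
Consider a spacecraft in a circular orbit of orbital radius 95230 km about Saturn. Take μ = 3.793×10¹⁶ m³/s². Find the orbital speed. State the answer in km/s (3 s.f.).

v ≈ 20.0 km/s

r = 95230 km = 9.523×10⁷ m.
For a circular orbit v = √(μ/r) = √(3.793×10¹⁶ / 9.523×10⁷) = √(3.983×10⁸) = 19960 m/s.
That is 19.96 km/s.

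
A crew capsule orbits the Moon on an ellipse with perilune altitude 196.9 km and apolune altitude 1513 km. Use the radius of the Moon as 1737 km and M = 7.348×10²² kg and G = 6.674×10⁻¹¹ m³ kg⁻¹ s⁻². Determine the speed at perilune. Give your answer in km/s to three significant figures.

μ = GM = 6.674×10⁻¹¹ × 7.348×10²² = 4.904×10¹² m³/s².
r_p = 1737 + 196.9 = 1933.9 km = 1.9339×10⁶ m.
r_a = 1737 + 1513 = 3250.0 km = 3.2500×10⁶ m.
Semi-major axis a = (r_p + r_a)/2 = 2591.9 km = 2.592×10⁶ m.
Vis-viva: v² = μ(2/r − 1/a) = 4.904×10¹² × (1.034×10⁻⁶ − 3.858×10⁻⁷) = 3.180×10⁶ m²/s².
v = 1783 m/s = 1.783 km/s.

v ≈ 1.78 km/s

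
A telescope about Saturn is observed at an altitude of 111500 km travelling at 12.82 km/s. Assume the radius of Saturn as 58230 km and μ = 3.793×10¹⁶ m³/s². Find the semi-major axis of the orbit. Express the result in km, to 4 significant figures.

a ≈ 1.342×10⁵ km

r = 58230 + 111500 = 1.6973×10⁵ km = 1.697×10⁸ m.
Specific orbital energy ε = v²/2 − μ/r = (12820)²/2 − 3.793×10¹⁶/1.697×10⁸ = -1.413×10⁸ J/kg.
Since ε = −μ/(2a), a = −μ/(2ε) = 1.342×10⁸ m = 1.3422×10⁵ km.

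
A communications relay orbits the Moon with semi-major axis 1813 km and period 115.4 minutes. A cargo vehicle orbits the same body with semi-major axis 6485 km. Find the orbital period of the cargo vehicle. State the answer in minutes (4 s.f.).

Kepler's third law: T² ∝ a³, so T₂ = T₁ (a₂/a₁)^(3/2).
a₂/a₁ = 3.577, (a₂/a₁)^(3/2) = 6.765.
T₂ = 115.4 × 6.765 = 780.7 minutes.

T₂ ≈ 780.7 minutes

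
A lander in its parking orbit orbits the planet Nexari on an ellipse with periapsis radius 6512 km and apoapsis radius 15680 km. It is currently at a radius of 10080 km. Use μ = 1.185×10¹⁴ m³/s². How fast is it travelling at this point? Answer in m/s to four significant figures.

Semi-major axis a = (r_p + r_a)/2 = 11096 km = 1.110×10⁷ m.
Vis-viva: v² = μ(2/r − 1/a) = 1.185×10¹⁴ × (1.984×10⁻⁷ − 9.012×10⁻⁸) = 1.283×10⁷ m²/s².
v = 3582 m/s.

v ≈ 3582 m/s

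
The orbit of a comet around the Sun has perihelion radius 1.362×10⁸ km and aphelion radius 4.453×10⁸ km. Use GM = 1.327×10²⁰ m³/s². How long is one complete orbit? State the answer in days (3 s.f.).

T ≈ 990 days

Semi-major axis a = (r_p + r_a)/2 = (1.3620×10⁸ + 4.4530×10⁸)/2 = 2.9075×10⁸ km = 2.908×10¹¹ m.
By Kepler's third law T = 2π√(a³/μ) = 2π × 1.361×10⁷ = 8.551×10⁷ s.
= 989.7 days.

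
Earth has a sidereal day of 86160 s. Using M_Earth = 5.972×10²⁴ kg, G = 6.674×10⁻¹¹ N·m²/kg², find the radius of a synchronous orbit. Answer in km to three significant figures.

μ = GM = 6.674×10⁻¹¹ × 5.972×10²⁴ = 3.986×10¹⁴ m³/s².
A synchronous orbit has period T, so by Kepler's third law a = (μT²/4π²)^(1/3).
μT²/4π² = 3.986×10¹⁴ × (8.616×10⁴)² / 39.48 = 7.495×10²² m³.
a = 4.216×10⁷ m = 42162 km.

r_sync ≈ 42200 km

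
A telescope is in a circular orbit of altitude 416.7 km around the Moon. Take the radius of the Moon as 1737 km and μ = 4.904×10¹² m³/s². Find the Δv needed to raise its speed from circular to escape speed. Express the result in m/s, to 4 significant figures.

r = 1737 + 416.7 = 2153.7 km = 2.1537×10⁶ m.
Circular speed v_c = √(μ/r) = 1509 m/s.
Escape speed v_esc = √(2μ/r) = √2 × v_c = 2134 m/s.
Δv = v_esc − v_c = 625.0 m/s.

Δv ≈ 625.0 m/s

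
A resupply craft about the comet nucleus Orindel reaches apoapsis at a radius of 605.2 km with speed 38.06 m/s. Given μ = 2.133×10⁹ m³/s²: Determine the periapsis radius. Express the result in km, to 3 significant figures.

r_a = 6.052×10⁵ m.
Specific energy ε = v²/2 − μ/r = -2.800×10³ J/kg, so a = −μ/(2ε) = 3.809×10⁵ m.
The apsides satisfy r_p + r_a = 2a, so the periapsis radius is 2a − r_a = 1.565×10⁵ m = 156.54 km.

periapsis radius ≈ 157 km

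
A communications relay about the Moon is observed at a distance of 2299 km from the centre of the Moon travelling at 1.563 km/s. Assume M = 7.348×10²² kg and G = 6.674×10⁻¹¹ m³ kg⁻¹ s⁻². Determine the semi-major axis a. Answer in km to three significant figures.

μ = GM = 6.674×10⁻¹¹ × 7.348×10²² = 4.904×10¹² m³/s².
r = 2.299×10⁶ m.
Specific orbital energy ε = v²/2 − μ/r = (1563)²/2 − 4.904×10¹²/2.299×10⁶ = -9.116×10⁵ J/kg.
Since ε = −μ/(2a), a = −μ/(2ε) = 2.690×10⁶ m = 2689.7 km.

a ≈ 2690 km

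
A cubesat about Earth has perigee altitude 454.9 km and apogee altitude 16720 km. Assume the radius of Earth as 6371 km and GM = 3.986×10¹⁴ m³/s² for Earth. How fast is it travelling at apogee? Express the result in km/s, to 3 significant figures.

v ≈ 2.81 km/s

r_p = 6371 + 454.9 = 6825.9 km = 6.8259×10⁶ m.
r_a = 6371 + 16720 = 23091 km = 2.3091×10⁷ m.
Semi-major axis a = (r_p + r_a)/2 = 14958 km = 1.496×10⁷ m.
Vis-viva: v² = μ(2/r − 1/a) = 3.986×10¹⁴ × (8.661×10⁻⁸ − 6.685×10⁻⁸) = 7.877×10⁶ m²/s².
v = 2807 m/s = 2.807 km/s.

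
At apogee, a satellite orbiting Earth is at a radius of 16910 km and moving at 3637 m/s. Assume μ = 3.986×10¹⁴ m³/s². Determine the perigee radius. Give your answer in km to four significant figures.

r_a = 1.691×10⁷ m.
Specific energy ε = v²/2 − μ/r = -1.696×10⁷ J/kg, so a = −μ/(2ε) = 1.175×10⁷ m.
The apsides satisfy r_p + r_a = 2a, so the perigee radius is 2a − r_a = 6.595×10⁶ m = 6595.2 km.

perigee radius ≈ 6595 km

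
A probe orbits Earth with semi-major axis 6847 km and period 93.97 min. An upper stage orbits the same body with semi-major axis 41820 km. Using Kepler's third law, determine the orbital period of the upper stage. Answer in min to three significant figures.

T₂ ≈ 1420 min

Kepler's third law: T² ∝ a³, so T₂ = T₁ (a₂/a₁)^(3/2).
a₂/a₁ = 6.108, (a₂/a₁)^(3/2) = 15.09.
T₂ = 93.97 × 15.09 = 1418 min.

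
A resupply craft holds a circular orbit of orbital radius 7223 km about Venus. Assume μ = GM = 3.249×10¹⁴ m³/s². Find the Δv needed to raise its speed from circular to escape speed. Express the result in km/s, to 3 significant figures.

Δv ≈ 2.78 km/s

r = 7223 km = 7.223×10⁶ m.
Circular speed v_c = √(μ/r) = 6707 m/s.
Escape speed v_esc = √(2μ/r) = √2 × v_c = 9485 m/s.
Δv = v_esc − v_c = 2778 m/s = 2.778 km/s.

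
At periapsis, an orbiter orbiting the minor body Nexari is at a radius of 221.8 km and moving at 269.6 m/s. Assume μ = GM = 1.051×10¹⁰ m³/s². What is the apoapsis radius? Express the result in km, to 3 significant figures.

apoapsis radius ≈ 730 km

r_p = 2.218×10⁵ m.
Specific energy ε = v²/2 − μ/r = -1.104×10⁴ J/kg, so a = −μ/(2ε) = 4.759×10⁵ m.
The apsides satisfy r_p + r_a = 2a, so the apoapsis radius is 2a − r_p = 7.299×10⁵ m = 729.94 km.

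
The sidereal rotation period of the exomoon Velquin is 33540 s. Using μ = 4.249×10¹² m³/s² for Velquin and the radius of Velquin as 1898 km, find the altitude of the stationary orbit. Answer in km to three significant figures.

h_sync ≈ 3050 km

A synchronous orbit has period T, so by Kepler's third law a = (μT²/4π²)^(1/3).
μT²/4π² = 4.249×10¹² × (3.354×10⁴)² / 39.48 = 1.211×10²⁰ m³.
a = 4.947×10⁶ m = 4947.1 km.
Altitude h = a − R = 4947.1 − 1898 = 3049.1 km.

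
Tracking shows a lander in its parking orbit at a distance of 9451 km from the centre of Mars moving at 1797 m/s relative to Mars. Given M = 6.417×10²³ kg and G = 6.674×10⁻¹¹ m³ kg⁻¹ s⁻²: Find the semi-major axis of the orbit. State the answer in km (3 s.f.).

μ = GM = 6.674×10⁻¹¹ × 6.417×10²³ = 4.283×10¹³ m³/s².
r = 9.451×10⁶ m.
Vis-viva rearranged: 1/a = 2/r − v²/μ = 2.116×10⁻⁷ − 7.540×10⁻⁸ = 1.362×10⁻⁷ m⁻¹.
a = 7.341×10⁶ m = 7341.2 km.

a ≈ 7340 km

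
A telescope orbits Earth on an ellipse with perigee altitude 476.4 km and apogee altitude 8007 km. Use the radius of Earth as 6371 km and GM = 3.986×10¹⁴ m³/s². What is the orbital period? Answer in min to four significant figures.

T ≈ 181.3 min

r_p = 6371 + 476.4 = 6847.4 km = 6.8474×10⁶ m.
r_a = 6371 + 8007 = 14378 km = 1.4378×10⁷ m.
Semi-major axis a = (r_p + r_a)/2 = (6847.4 + 14378)/2 = 10613 km = 1.061×10⁷ m.
By Kepler's third law T = 2π√(a³/μ) = 2π × 1.732×10³ = 1.088×10⁴ s.
= 181.3 min.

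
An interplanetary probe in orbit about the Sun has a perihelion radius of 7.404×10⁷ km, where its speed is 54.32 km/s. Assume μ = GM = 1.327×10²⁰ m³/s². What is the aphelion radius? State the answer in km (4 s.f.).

aphelion radius ≈ 3.446×10⁸ km

r_p = 7.404×10¹⁰ m.
Specific energy ε = v²/2 − μ/r = -3.169×10⁸ J/kg, so a = −μ/(2ε) = 2.093×10¹¹ m.
The apsides satisfy r_p + r_a = 2a, so the aphelion radius is 2a − r_p = 3.446×10¹¹ m = 3.4465×10⁸ km.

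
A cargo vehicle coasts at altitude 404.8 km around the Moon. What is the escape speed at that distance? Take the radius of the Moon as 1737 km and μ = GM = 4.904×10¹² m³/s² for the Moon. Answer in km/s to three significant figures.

v_esc ≈ 2.14 km/s

r = 1737 + 404.8 = 2141.8 km = 2.1418×10⁶ m.
Escape speed v_esc = √(2μ/r) = √(2 × 4.904×10¹² / 2.142×10⁶) = √(4.579×10⁶) = 2140 m/s.
= 2.140 km/s.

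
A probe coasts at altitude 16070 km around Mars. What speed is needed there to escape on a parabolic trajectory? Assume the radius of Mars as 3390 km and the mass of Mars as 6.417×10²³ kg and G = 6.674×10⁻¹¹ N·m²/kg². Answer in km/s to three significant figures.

μ = GM = 6.674×10⁻¹¹ × 6.417×10²³ = 4.283×10¹³ m³/s².
r = 3390 + 16070 = 19460 km = 1.9460×10⁷ m.
Escape speed v_esc = √(2μ/r) = √(2 × 4.283×10¹³ / 1.946×10⁷) = √(4.402×10⁶) = 2098 m/s.
= 2.098 km/s.

v_esc ≈ 2.10 km/s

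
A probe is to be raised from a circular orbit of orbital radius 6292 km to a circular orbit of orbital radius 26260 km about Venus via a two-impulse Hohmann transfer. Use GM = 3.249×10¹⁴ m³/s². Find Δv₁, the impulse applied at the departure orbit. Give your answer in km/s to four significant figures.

r₁ = 6292 km = 6.292×10⁶ m.
r₂ = 26260 km = 2.626×10⁷ m.
Transfer ellipse a_t = (r₁ + r₂)/2 = 1.628×10⁷ m.
At r₁: circular v_c1 = √(μ/r₁) = 7186 m/s; transfer-periapsis v_p = √[μ(2/r₁ − 1/a_t)] = 9128 m/s.
Δv₁ = v_p − v_c1 = 1942 m/s.
= 1.942 km/s.

Δv ≈ 1.942 km/s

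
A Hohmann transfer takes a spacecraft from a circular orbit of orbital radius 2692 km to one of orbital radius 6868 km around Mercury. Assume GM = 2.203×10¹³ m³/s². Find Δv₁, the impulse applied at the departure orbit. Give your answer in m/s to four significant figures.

r₁ = 2692 km = 2.692×10⁶ m.
r₂ = 6868 km = 6.868×10⁶ m.
Transfer ellipse a_t = (r₁ + r₂)/2 = 4.780×10⁶ m.
At r₁: circular v_c1 = √(μ/r₁) = 2861 m/s; transfer-periherm v_p = √[μ(2/r₁ − 1/a_t)] = 3429 m/s.
Δv₁ = v_p − v_c1 = 568.3 m/s.

Δv ≈ 568.3 m/s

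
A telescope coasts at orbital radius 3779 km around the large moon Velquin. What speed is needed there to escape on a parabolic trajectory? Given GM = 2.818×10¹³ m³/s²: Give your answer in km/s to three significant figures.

v_esc ≈ 3.86 km/s

r = 3779 km = 3.779×10⁶ m.
Escape speed v_esc = √(2μ/r) = √(2 × 2.818×10¹³ / 3.779×10⁶) = √(1.491×10⁷) = 3862 m/s.
= 3.862 km/s.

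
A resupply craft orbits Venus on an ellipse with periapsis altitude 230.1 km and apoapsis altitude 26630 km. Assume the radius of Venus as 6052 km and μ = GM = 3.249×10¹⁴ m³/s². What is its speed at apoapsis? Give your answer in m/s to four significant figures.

v ≈ 1790 m/s

r_p = 6052 + 230.1 = 6282.1 km = 6.2821×10⁶ m.
r_a = 6052 + 26630 = 32682 km = 3.2682×10⁷ m.
Semi-major axis a = (r_p + r_a)/2 = 19482 km = 1.948×10⁷ m.
Vis-viva: v² = μ(2/r − 1/a) = 3.249×10¹⁴ × (6.120×10⁻⁸ − 5.133×10⁻⁸) = 3.206×10⁶ m²/s².
v = 1790 m/s.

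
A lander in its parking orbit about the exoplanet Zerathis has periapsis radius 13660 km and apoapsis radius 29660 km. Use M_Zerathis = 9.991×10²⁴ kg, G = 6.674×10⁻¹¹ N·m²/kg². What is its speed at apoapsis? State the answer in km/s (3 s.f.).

v ≈ 3.77 km/s

μ = GM = 6.674×10⁻¹¹ × 9.991×10²⁴ = 6.668×10¹⁴ m³/s².
Semi-major axis a = (r_p + r_a)/2 = 21660 km = 2.166×10⁷ m.
Vis-viva: v² = μ(2/r − 1/a) = 6.668×10¹⁴ × (6.743×10⁻⁸ − 4.617×10⁻⁸) = 1.418×10⁷ m²/s².
v = 3765 m/s = 3.765 km/s.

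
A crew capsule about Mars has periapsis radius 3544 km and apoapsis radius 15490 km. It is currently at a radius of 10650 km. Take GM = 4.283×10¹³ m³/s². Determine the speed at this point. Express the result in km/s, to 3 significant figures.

v ≈ 1.88 km/s

Semi-major axis a = (r_p + r_a)/2 = 9517.0 km = 9.517×10⁶ m.
Vis-viva: v² = μ(2/r − 1/a) = 4.283×10¹³ × (1.878×10⁻⁷ − 1.051×10⁻⁷) = 3.543×10⁶ m²/s².
v = 1882 m/s = 1.882 km/s.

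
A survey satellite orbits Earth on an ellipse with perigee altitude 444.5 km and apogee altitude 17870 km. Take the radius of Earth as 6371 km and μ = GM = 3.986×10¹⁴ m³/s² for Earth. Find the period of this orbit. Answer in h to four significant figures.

r_p = 6371 + 444.5 = 6815.5 km = 6.8155×10⁶ m.
r_a = 6371 + 17870 = 24241 km = 2.4241×10⁷ m.
Semi-major axis a = (r_p + r_a)/2 = (6815.5 + 24241)/2 = 15528 km = 1.553×10⁷ m.
By Kepler's third law T = 2π√(a³/μ) = 2π × 3.065×10³ = 1.926×10⁴ s.
= 5.349 h.

T ≈ 5.349 h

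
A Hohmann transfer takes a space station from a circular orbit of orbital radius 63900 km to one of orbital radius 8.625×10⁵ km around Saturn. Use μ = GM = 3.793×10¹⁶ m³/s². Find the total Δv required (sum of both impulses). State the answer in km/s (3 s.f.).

r₁ = 63900 km = 6.390×10⁷ m.
r₂ = 8.625×10⁵ km = 8.625×10⁸ m.
Transfer ellipse a_t = (r₁ + r₂)/2 = 4.632×10⁸ m.
At r₁: circular v_c1 = √(μ/r₁) = 24360 m/s; transfer-perikrone v_p = √[μ(2/r₁ − 1/a_t)] = 33250 m/s.
Δv₁ = v_p − v_c1 = 8882 m/s.
At r₂: circular v_c2 = √(μ/r₂) = 6632 m/s; transfer-apokrone v_a = √[μ(2/r₂ − 1/a_t)] = 2463 m/s.
Δv₂ = v_c2 − v_a = 4168 m/s.
Total Δv = Δv₁ + Δv₂ = 13050 m/s = 13.05 km/s.

Δv_total ≈ 13.1 km/s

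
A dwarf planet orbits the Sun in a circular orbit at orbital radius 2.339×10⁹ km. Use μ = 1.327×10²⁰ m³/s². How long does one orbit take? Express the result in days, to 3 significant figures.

r = 2.339×10⁹ km = 2.339×10¹² m.
Kepler's third law: T = 2π√(r³/μ) = 2π√((2.339×10¹²)³ / 1.327×10²⁰).
r³/μ = 9.643×10¹⁶ s², so T = 2π × 3.105×10⁸ = 1.951×10⁹ s.
Converting: 1.951×10⁹ s ÷ 86400 = 22580 days.

T ≈ 22600 days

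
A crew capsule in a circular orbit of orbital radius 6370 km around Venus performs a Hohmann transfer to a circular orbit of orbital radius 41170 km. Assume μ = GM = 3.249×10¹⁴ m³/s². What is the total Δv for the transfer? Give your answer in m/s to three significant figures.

r₁ = 6370 km = 6.370×10⁶ m.
r₂ = 41170 km = 4.117×10⁷ m.
Transfer ellipse a_t = (r₁ + r₂)/2 = 2.377×10⁷ m.
At r₁: circular v_c1 = √(μ/r₁) = 7142 m/s; transfer-periapsis v_p = √[μ(2/r₁ − 1/a_t)] = 9399 m/s.
Δv₁ = v_p − v_c1 = 2257 m/s.
At r₂: circular v_c2 = √(μ/r₂) = 2809 m/s; transfer-apoapsis v_a = √[μ(2/r₂ − 1/a_t)] = 1454 m/s.
Δv₂ = v_c2 − v_a = 1355 m/s.
Total Δv = Δv₁ + Δv₂ = 3612 m/s.

Δv_total ≈ 3610 m/s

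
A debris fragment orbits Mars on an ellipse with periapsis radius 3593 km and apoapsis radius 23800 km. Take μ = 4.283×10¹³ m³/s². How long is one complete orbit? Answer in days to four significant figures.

T ≈ 0.5633 days

Semi-major axis a = (r_p + r_a)/2 = (3593.0 + 23800)/2 = 13696 km = 1.370×10⁷ m.
By Kepler's third law T = 2π√(a³/μ) = 2π × 7.745×10³ = 4.867×10⁴ s.
= 0.5633 days.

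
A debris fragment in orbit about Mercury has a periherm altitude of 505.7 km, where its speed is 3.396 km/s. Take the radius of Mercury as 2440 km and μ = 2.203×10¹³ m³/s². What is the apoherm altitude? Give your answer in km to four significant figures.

apoherm altitude ≈ 7480 km

r_p = 2440 + 505.7 = 2945.7 km = 2.946×10⁶ m.
Specific energy ε = v²/2 − μ/r = -1.712×10⁶ J/kg, so a = −μ/(2ε) = 6.433×10⁶ m.
The apsides satisfy r_p + r_a = 2a, so the apoherm radius is 2a − r_p = 9.920×10⁶ m = 9920.1 km.
Apoherm altitude = 9920.1 − 2440 = 7480.1 km.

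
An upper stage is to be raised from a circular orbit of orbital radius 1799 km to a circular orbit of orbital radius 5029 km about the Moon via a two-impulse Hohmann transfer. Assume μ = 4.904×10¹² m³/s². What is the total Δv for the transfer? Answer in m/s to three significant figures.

Δv_total ≈ 623 m/s

r₁ = 1799 km = 1.799×10⁶ m.
r₂ = 5029 km = 5.029×10⁶ m.
Transfer ellipse a_t = (r₁ + r₂)/2 = 3.414×10⁶ m.
At r₁: circular v_c1 = √(μ/r₁) = 1651 m/s; transfer-perilune v_p = √[μ(2/r₁ − 1/a_t)] = 2004 m/s.
Δv₁ = v_p − v_c1 = 352.8 m/s.
At r₂: circular v_c2 = √(μ/r₂) = 987.5 m/s; transfer-apolune v_a = √[μ(2/r₂ − 1/a_t)] = 716.8 m/s.
Δv₂ = v_c2 − v_a = 270.7 m/s.
Total Δv = Δv₁ + Δv₂ = 623.5 m/s.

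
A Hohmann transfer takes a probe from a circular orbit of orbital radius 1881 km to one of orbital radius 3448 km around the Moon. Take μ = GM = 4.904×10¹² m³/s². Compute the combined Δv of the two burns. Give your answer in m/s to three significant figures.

r₁ = 1881 km = 1.881×10⁶ m.
r₂ = 3448 km = 3.448×10⁶ m.
Transfer ellipse a_t = (r₁ + r₂)/2 = 2.664×10⁶ m.
At r₁: circular v_c1 = √(μ/r₁) = 1615 m/s; transfer-perilune v_p = √[μ(2/r₁ − 1/a_t)] = 1837 m/s.
Δv₁ = v_p − v_c1 = 222.1 m/s.
At r₂: circular v_c2 = √(μ/r₂) = 1193 m/s; transfer-apolune v_a = √[μ(2/r₂ − 1/a_t)] = 1002 m/s.
Δv₂ = v_c2 − v_a = 190.6 m/s.
Total Δv = Δv₁ + Δv₂ = 412.7 m/s.

Δv_total ≈ 413 m/s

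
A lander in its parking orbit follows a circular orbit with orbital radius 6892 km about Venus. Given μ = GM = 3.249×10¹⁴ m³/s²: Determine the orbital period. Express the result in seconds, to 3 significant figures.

T ≈ 6310 seconds

r = 6892 km = 6.892×10⁶ m.
Kepler's third law: T = 2π√(r³/μ) = 2π√((6.892×10⁶)³ / 3.249×10¹⁴).
r³/μ = 1.008×10⁶ s², so T = 2π × 1.004×10³ = 6.307×10³ s.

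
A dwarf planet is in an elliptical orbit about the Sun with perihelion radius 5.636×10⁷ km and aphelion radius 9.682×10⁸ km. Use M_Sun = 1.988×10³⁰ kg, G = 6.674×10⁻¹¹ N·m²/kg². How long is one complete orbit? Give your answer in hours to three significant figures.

T ≈ 55600 hours

μ = GM = 6.674×10⁻¹¹ × 1.988×10³⁰ = 1.327×10²⁰ m³/s².
Semi-major axis a = (r_p + r_a)/2 = (5.6360×10⁷ + 9.6820×10⁸)/2 = 5.1228×10⁸ km = 5.123×10¹¹ m.
By Kepler's third law T = 2π√(a³/μ) = 2π × 3.183×10⁷ = 2.000×10⁸ s.
= 55560 hours.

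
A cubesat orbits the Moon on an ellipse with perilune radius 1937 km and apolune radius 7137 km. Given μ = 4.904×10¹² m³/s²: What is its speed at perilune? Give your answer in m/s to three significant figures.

v ≈ 2000 m/s

Semi-major axis a = (r_p + r_a)/2 = 4537.0 km = 4.537×10⁶ m.
Vis-viva: v² = μ(2/r − 1/a) = 4.904×10¹² × (1.033×10⁻⁶ − 2.204×10⁻⁷) = 3.983×10⁶ m²/s².
v = 1996 m/s.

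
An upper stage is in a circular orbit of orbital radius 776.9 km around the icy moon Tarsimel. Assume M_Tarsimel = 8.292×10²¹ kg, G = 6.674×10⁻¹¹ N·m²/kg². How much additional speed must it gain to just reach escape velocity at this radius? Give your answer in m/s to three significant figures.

μ = GM = 6.674×10⁻¹¹ × 8.292×10²¹ = 5.534×10¹¹ m³/s².
r = 776.9 km = 7.769×10⁵ m.
Circular speed v_c = √(μ/r) = 844.0 m/s.
Escape speed v_esc = √(2μ/r) = √2 × v_c = 1194 m/s.
Δv = v_esc − v_c = 349.6 m/s.

Δv ≈ 350 m/s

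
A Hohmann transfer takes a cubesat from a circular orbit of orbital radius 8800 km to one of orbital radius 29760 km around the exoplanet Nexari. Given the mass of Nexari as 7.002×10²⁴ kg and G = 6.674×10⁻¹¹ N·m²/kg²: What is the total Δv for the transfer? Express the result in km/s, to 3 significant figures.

Δv_total ≈ 3.05 km/s

μ = GM = 6.674×10⁻¹¹ × 7.002×10²⁴ = 4.673×10¹⁴ m³/s².
r₁ = 8800 km = 8.800×10⁶ m.
r₂ = 29760 km = 2.976×10⁷ m.
Transfer ellipse a_t = (r₁ + r₂)/2 = 1.928×10⁷ m.
At r₁: circular v_c1 = √(μ/r₁) = 7287 m/s; transfer-periapsis v_p = √[μ(2/r₁ − 1/a_t)] = 9054 m/s.
Δv₁ = v_p − v_c1 = 1766 m/s.
At r₂: circular v_c2 = √(μ/r₂) = 3963 m/s; transfer-apoapsis v_a = √[μ(2/r₂ − 1/a_t)] = 2677 m/s.
Δv₂ = v_c2 − v_a = 1286 m/s.
Total Δv = Δv₁ + Δv₂ = 3052 m/s = 3.052 km/s.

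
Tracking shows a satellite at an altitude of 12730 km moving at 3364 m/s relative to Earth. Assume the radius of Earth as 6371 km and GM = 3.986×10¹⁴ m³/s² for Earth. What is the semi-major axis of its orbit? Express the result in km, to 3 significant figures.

r = 6371 + 12730 = 19101 km = 1.910×10⁷ m.
Specific orbital energy ε = v²/2 − μ/r = (3364)²/2 − 3.986×10¹⁴/1.910×10⁷ = -1.521×10⁷ J/kg.
Since ε = −μ/(2a), a = −μ/(2ε) = 1.310×10⁷ m = 13103 km.

a ≈ 13100 km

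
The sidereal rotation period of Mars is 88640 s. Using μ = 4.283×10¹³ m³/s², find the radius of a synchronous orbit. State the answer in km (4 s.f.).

A synchronous orbit has period T, so by Kepler's third law a = (μT²/4π²)^(1/3).
μT²/4π² = 4.283×10¹³ × (8.864×10⁴)² / 39.48 = 8.524×10²¹ m³.
a = 2.043×10⁷ m = 20428 km.

r_sync ≈ 20430 km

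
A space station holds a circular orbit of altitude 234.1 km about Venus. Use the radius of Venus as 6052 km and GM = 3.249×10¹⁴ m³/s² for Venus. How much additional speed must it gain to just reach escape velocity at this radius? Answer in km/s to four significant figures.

Δv ≈ 2.978 km/s

r = 6052 + 234.1 = 6286.1 km = 6.2861×10⁶ m.
Circular speed v_c = √(μ/r) = 7189 m/s.
Escape speed v_esc = √(2μ/r) = √2 × v_c = 10170 m/s.
Δv = v_esc − v_c = 2978 m/s = 2.978 km/s.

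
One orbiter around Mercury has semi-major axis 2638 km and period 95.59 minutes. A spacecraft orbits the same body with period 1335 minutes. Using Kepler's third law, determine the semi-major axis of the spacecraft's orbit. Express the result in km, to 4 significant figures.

Kepler's third law: a³ ∝ T², so a₂ = a₁ (T₂/T₁)^(2/3).
T₂/T₁ = 13.97, (T₂/T₁)^(2/3) = 5.799.
a₂ = 2638 × 5.799 = 15300 km.

a₂ ≈ 15300 km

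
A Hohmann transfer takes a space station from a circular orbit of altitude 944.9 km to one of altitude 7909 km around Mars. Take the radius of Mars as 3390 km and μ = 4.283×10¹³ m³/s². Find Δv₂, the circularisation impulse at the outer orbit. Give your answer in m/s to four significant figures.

r₁ = 3390 + 944.9 = 4334.9 km = 4.3349×10⁶ m.
r₂ = 3390 + 7909 = 11299 km = 1.1299×10⁷ m.
Transfer ellipse a_t = (r₁ + r₂)/2 = 7.817×10⁶ m.
At r₁: circular v_c1 = √(μ/r₁) = 3143 m/s; transfer-periapsis v_p = √[μ(2/r₁ − 1/a_t)] = 3779 m/s.
At r₂: circular v_c2 = √(μ/r₂) = 1947 m/s; transfer-apoapsis v_a = √[μ(2/r₂ − 1/a_t)] = 1450 m/s.
Δv₂ = v_c2 − v_a = 497.1 m/s.

Δv ≈ 497.1 m/s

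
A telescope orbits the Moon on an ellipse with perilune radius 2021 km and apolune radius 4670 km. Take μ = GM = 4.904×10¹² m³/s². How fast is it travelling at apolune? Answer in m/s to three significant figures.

Semi-major axis a = (r_p + r_a)/2 = 3345.5 km = 3.346×10⁶ m.
Vis-viva: v² = μ(2/r − 1/a) = 4.904×10¹² × (4.283×10⁻⁷ − 2.989×10⁻⁷) = 6.344×10⁵ m²/s².
v = 796.5 m/s.

v ≈ 796 m/s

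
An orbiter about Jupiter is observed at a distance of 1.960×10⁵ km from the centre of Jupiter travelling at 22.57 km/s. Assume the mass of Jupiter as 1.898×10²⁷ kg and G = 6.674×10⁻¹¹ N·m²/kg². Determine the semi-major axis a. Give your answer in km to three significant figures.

a ≈ 1.62×10⁵ km

μ = GM = 6.674×10⁻¹¹ × 1.898×10²⁷ = 1.267×10¹⁷ m³/s².
r = 1.960×10⁸ m.
Specific orbital energy ε = v²/2 − μ/r = (22570)²/2 − 1.267×10¹⁷/1.960×10⁸ = -3.916×10⁸ J/kg.
Since ε = −μ/(2a), a = −μ/(2ε) = 1.617×10⁸ m = 1.6174×10⁵ km.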